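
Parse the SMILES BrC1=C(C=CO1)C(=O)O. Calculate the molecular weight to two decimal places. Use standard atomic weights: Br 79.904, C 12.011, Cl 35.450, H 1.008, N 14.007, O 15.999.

First, the molecular formula is C5H3BrO3 (counting implicit H from valence).
  Br: 1 × 79.904 = 79.904
  C: 5 × 12.011 = 60.055
  H: 3 × 1.008 = 3.024
  O: 3 × 15.999 = 47.997
Sum: 1×79.904 + 5×12.011 + 3×1.008 + 3×15.999 = 190.980 → 190.98 g/mol.

190.98 g/mol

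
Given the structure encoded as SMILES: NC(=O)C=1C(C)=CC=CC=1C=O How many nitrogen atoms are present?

1

Scan the SMILES for N atoms (remember two-letter symbols like Cl and Br are single atoms).
Nitrogen count: 1.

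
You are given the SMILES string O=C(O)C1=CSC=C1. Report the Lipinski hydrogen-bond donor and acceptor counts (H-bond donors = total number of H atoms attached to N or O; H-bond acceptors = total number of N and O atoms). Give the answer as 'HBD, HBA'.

1, 2

Donors: find every N or O and count the H atoms it carries.
  atom 1 (O): bond orders sum to 2 → 0 H
  atom 3 (O): bond orders sum to 1 → 1 H
Lipinski HBD = 1.
Acceptors: N atoms = 0, O atoms = 2 → HBA = 2.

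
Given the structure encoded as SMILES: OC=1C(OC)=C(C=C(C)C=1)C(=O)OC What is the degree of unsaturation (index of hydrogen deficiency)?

5

Molecular formula: C10H12O4.
DoU = (2C + 2 + N − H − X) / 2, where X is the halogen count and O/S are ignored.
    = (2·10 + 2 + 0 − 12 − 0) / 2 = 10 / 2 = 5.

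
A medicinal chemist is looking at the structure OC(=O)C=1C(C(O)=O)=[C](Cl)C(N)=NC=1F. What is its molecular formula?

C7H4ClFN2O4

Walk through each heavy atom and fill implicit hydrogens from standard valence (C 4, N 3, O 2, S 2, halogen 1):
  atom 1: O, bond orders sum to 1 (valence 2) → 1 H
  atom 2: C, bond orders sum to 4 (valence 4) → 0 H
  atom 3: O, bond orders sum to 2 (valence 2) → 0 H
  atom 4: C, bond orders sum to 4 (valence 4) → 0 H
  atom 5: C, bond orders sum to 4 (valence 4) → 0 H
  atom 6: C, bond orders sum to 4 (valence 4) → 0 H
  atom 7: O, bond orders sum to 1 (valence 2) → 1 H
  atom 8: O, bond orders sum to 2 (valence 2) → 0 H
  atom 9: C with explicit H count 0
  atom 10: Cl (halogen, monovalent) → 0 H
  atom 11: C, bond orders sum to 4 (valence 4) → 0 H
  atom 12: N, bond orders sum to 1 (valence 3) → 2 H
  atom 13: N, bond orders sum to 3 (valence 3) → 0 H
  atom 14: C, bond orders sum to 4 (valence 4) → 0 H
  atom 15: F (halogen, monovalent) → 0 H
Totals → C:7, H:4, Cl:1, F:1, N:2, O:4.
In Hill order: C7H4ClFN2O4.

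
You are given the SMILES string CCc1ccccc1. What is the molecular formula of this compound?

C8H10

Walk through each heavy atom and fill implicit hydrogens from standard valence (C 4, N 3, O 2, S 2, halogen 1); for lowercase aromatic atoms, an aromatic c carries 1 H when it has two neighbours and 0 H with three, and aromatic n carries 0 H:
  atom 1: C, bond orders sum to 1 (valence 4) → 3 H
  atom 2: C, bond orders sum to 2 (valence 4) → 2 H
  atom 3: aromatic c, 3 neighbours → 0 H
  atom 4: aromatic c, 2 neighbours → 1 H
  atom 5: aromatic c, 2 neighbours → 1 H
  atom 6: aromatic c, 2 neighbours → 1 H
  atom 7: aromatic c, 2 neighbours → 1 H
  atom 8: aromatic c, 2 neighbours → 1 H
Totals → C:8, H:10.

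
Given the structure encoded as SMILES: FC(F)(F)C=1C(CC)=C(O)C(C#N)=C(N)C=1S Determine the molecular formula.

Walk through each heavy atom and fill implicit hydrogens from standard valence (C 4, N 3, O 2, S 2, halogen 1):
  atom 1: F (halogen, monovalent) → 0 H
  atom 2: C, bond orders sum to 4 (valence 4) → 0 H
  atom 3: F (halogen, monovalent) → 0 H
  atom 4: F (halogen, monovalent) → 0 H
  atom 5: C, bond orders sum to 4 (valence 4) → 0 H
  atom 6: C, bond orders sum to 4 (valence 4) → 0 H
  atom 7: C, bond orders sum to 2 (valence 4) → 2 H
  atom 8: C, bond orders sum to 1 (valence 4) → 3 H
  atom 9: C, bond orders sum to 4 (valence 4) → 0 H
  atom 10: O, bond orders sum to 1 (valence 2) → 1 H
  atom 11: C, bond orders sum to 4 (valence 4) → 0 H
  atom 12: C, bond orders sum to 4 (valence 4) → 0 H
  atom 13: N, bond orders sum to 3 (valence 3) → 0 H
  atom 14: C, bond orders sum to 4 (valence 4) → 0 H
  atom 15: N, bond orders sum to 1 (valence 3) → 2 H
  atom 16: C, bond orders sum to 4 (valence 4) → 0 H
  atom 17: S, bond orders sum to 1 (valence 2) → 1 H
Totals → C:10, H:9, F:3, N:2, O:1, S:1.
In Hill order: C10H9F3N2OS.

C10H9F3N2OS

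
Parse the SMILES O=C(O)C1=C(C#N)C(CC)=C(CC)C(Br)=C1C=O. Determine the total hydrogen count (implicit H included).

Walk through each heavy atom and fill implicit hydrogens from standard valence (C 4, N 3, O 2, S 2, halogen 1):
  atom 1: O, bond orders sum to 2 (valence 2) → 0 H
  atom 2: C, bond orders sum to 4 (valence 4) → 0 H
  atom 3: O, bond orders sum to 1 (valence 2) → 1 H
  atom 4: C, bond orders sum to 4 (valence 4) → 0 H
  atom 5: C, bond orders sum to 4 (valence 4) → 0 H
  atom 6: C, bond orders sum to 4 (valence 4) → 0 H
  atom 7: N, bond orders sum to 3 (valence 3) → 0 H
  atom 8: C, bond orders sum to 4 (valence 4) → 0 H
  atom 9: C, bond orders sum to 2 (valence 4) → 2 H
  atom 10: C, bond orders sum to 1 (valence 4) → 3 H
  atom 11: C, bond orders sum to 4 (valence 4) → 0 H
  atom 12: C, bond orders sum to 2 (valence 4) → 2 H
  atom 13: C, bond orders sum to 1 (valence 4) → 3 H
  atom 14: C, bond orders sum to 4 (valence 4) → 0 H
  atom 15: Br (halogen, monovalent) → 0 H
  atom 16: C, bond orders sum to 4 (valence 4) → 0 H
  atom 17: C, bond orders sum to 3 (valence 4) → 1 H
  atom 18: O, bond orders sum to 2 (valence 2) → 0 H
Total hydrogens: 12.

12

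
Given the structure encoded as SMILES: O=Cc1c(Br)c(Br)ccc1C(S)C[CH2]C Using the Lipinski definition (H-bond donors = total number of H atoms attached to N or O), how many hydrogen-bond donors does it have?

0

Donors: find every N or O and count the H atoms it carries.
  atom 1 (O): bond orders sum to 2 → 0 H
Lipinski HBD = 0.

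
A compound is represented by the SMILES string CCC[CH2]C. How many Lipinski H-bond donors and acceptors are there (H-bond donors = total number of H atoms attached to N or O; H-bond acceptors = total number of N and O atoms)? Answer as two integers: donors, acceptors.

0, 0

Donors: find every N or O and count the H atoms it carries.
  (no N or O atoms present)
Lipinski HBD = 0.
Acceptors: N atoms = 0, O atoms = 0 → HBA = 0.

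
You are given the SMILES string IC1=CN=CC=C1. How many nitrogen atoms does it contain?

Scan the SMILES for N atoms (remember two-letter symbols like Cl and Br are single atoms).
Nitrogen count: 1.

1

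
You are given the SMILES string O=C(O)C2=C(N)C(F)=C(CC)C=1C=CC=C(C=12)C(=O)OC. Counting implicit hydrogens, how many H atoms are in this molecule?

14

Walk through each heavy atom and fill implicit hydrogens from standard valence (C 4, N 3, O 2, S 2, halogen 1):
  atom 1: O, bond orders sum to 2 (valence 2) → 0 H
  atom 2: C, bond orders sum to 4 (valence 4) → 0 H
  atom 3: O, bond orders sum to 1 (valence 2) → 1 H
  atom 4: C, bond orders sum to 4 (valence 4) → 0 H
  atom 5: C, bond orders sum to 4 (valence 4) → 0 H
  atom 6: N, bond orders sum to 1 (valence 3) → 2 H
  atom 7: C, bond orders sum to 4 (valence 4) → 0 H
  atom 8: F (halogen, monovalent) → 0 H
  atom 9: C, bond orders sum to 4 (valence 4) → 0 H
  atom 10: C, bond orders sum to 2 (valence 4) → 2 H
  atom 11: C, bond orders sum to 1 (valence 4) → 3 H
  atom 12: C, bond orders sum to 4 (valence 4) → 0 H
  atom 13: C, bond orders sum to 3 (valence 4) → 1 H
  atom 14: C, bond orders sum to 3 (valence 4) → 1 H
  atom 15: C, bond orders sum to 3 (valence 4) → 1 H
  atom 16: C, bond orders sum to 4 (valence 4) → 0 H
  atom 17: C, bond orders sum to 4 (valence 4) → 0 H
  atom 18: C, bond orders sum to 4 (valence 4) → 0 H
  atom 19: O, bond orders sum to 2 (valence 2) → 0 H
  atom 20: O, bond orders sum to 2 (valence 2) → 0 H
  atom 21: C, bond orders sum to 1 (valence 4) → 3 H
Total hydrogens: 14.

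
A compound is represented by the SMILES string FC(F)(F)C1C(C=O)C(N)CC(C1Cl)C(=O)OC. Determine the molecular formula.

C10H13ClF3NO3

Walk through each heavy atom and fill implicit hydrogens from standard valence (C 4, N 3, O 2, S 2, halogen 1):
  atom 1: F (halogen, monovalent) → 0 H
  atom 2: C, bond orders sum to 4 (valence 4) → 0 H
  atom 3: F (halogen, monovalent) → 0 H
  atom 4: F (halogen, monovalent) → 0 H
  atom 5: C, bond orders sum to 3 (valence 4) → 1 H
  atom 6: C, bond orders sum to 3 (valence 4) → 1 H
  atom 7: C, bond orders sum to 3 (valence 4) → 1 H
  atom 8: O, bond orders sum to 2 (valence 2) → 0 H
  atom 9: C, bond orders sum to 3 (valence 4) → 1 H
  atom 10: N, bond orders sum to 1 (valence 3) → 2 H
  atom 11: C, bond orders sum to 2 (valence 4) → 2 H
  atom 12: C, bond orders sum to 3 (valence 4) → 1 H
  atom 13: C, bond orders sum to 3 (valence 4) → 1 H
  atom 14: Cl (halogen, monovalent) → 0 H
  atom 15: C, bond orders sum to 4 (valence 4) → 0 H
  atom 16: O, bond orders sum to 2 (valence 2) → 0 H
  atom 17: O, bond orders sum to 2 (valence 2) → 0 H
  atom 18: C, bond orders sum to 1 (valence 4) → 3 H
Totals → C:10, H:13, Cl:1, F:3, N:1, O:3.
In Hill order: C10H13ClF3NO3.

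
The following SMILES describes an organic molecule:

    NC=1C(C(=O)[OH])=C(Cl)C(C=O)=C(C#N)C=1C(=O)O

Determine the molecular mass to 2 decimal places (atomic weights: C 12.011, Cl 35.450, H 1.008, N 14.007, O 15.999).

268.61 g/mol

First, the molecular formula is C10H5ClN2O5 (counting implicit H from valence).
  C: 10 × 12.011 = 120.110
  Cl: 1 × 35.450 = 35.450
  H: 5 × 1.008 = 5.040
  N: 2 × 14.007 = 28.014
  O: 5 × 15.999 = 79.995
Sum: 10×12.011 + 1×35.450 + 5×1.008 + 2×14.007 + 5×15.999 = 268.609 → 268.61 g/mol.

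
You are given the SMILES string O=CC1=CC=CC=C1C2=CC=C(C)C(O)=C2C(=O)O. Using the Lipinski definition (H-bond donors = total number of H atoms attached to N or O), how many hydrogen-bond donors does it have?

Donors: find every N or O and count the H atoms it carries.
  atom 1 (O): bond orders sum to 2 → 0 H
  atom 15 (O): bond orders sum to 1 → 1 H
  atom 18 (O): bond orders sum to 2 → 0 H
  atom 19 (O): bond orders sum to 1 → 1 H
Lipinski HBD = 2.

2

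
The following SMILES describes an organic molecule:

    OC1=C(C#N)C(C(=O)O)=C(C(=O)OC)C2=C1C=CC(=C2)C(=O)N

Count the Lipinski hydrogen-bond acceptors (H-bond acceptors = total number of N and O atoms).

N atoms: 2; O atoms: 6.
Lipinski HBA = 2 + 6 = 8.

8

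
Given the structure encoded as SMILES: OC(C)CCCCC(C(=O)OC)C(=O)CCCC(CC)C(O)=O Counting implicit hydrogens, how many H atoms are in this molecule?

30

Walk through each heavy atom and fill implicit hydrogens from standard valence (C 4, N 3, O 2, S 2, halogen 1):
  atom 1: O, bond orders sum to 1 (valence 2) → 1 H
  atom 2: C, bond orders sum to 3 (valence 4) → 1 H
  atom 3: C, bond orders sum to 1 (valence 4) → 3 H
  atom 4: C, bond orders sum to 2 (valence 4) → 2 H
  atom 5: C, bond orders sum to 2 (valence 4) → 2 H
  atom 6: C, bond orders sum to 2 (valence 4) → 2 H
  atom 7: C, bond orders sum to 2 (valence 4) → 2 H
  atom 8: C, bond orders sum to 3 (valence 4) → 1 H
  atom 9: C, bond orders sum to 4 (valence 4) → 0 H
  atom 10: O, bond orders sum to 2 (valence 2) → 0 H
  atom 11: O, bond orders sum to 2 (valence 2) → 0 H
  atom 12: C, bond orders sum to 1 (valence 4) → 3 H
  atom 13: C, bond orders sum to 4 (valence 4) → 0 H
  atom 14: O, bond orders sum to 2 (valence 2) → 0 H
  atom 15: C, bond orders sum to 2 (valence 4) → 2 H
  atom 16: C, bond orders sum to 2 (valence 4) → 2 H
  atom 17: C, bond orders sum to 2 (valence 4) → 2 H
  atom 18: C, bond orders sum to 3 (valence 4) → 1 H
  atom 19: C, bond orders sum to 2 (valence 4) → 2 H
  atom 20: C, bond orders sum to 1 (valence 4) → 3 H
  atom 21: C, bond orders sum to 4 (valence 4) → 0 H
  atom 22: O, bond orders sum to 1 (valence 2) → 1 H
  atom 23: O, bond orders sum to 2 (valence 2) → 0 H
Total hydrogens: 30.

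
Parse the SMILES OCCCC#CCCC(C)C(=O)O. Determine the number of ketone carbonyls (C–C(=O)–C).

Scan the SMILES for the ketone motif — none present.
Groups that are present: 1 alkyne, 1 carboxylic acid, 1 hydroxyl.

0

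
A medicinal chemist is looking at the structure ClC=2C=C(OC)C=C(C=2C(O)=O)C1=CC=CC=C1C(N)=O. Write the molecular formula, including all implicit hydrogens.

Walk through each heavy atom and fill implicit hydrogens from standard valence (C 4, N 3, O 2, S 2, halogen 1):
  atom 1: Cl (halogen, monovalent) → 0 H
  atom 2: C, bond orders sum to 4 (valence 4) → 0 H
  atom 3: C, bond orders sum to 3 (valence 4) → 1 H
  atom 4: C, bond orders sum to 4 (valence 4) → 0 H
  atom 5: O, bond orders sum to 2 (valence 2) → 0 H
  atom 6: C, bond orders sum to 1 (valence 4) → 3 H
  atom 7: C, bond orders sum to 3 (valence 4) → 1 H
  atom 8: C, bond orders sum to 4 (valence 4) → 0 H
  atom 9: C, bond orders sum to 4 (valence 4) → 0 H
  atom 10: C, bond orders sum to 4 (valence 4) → 0 H
  atom 11: O, bond orders sum to 1 (valence 2) → 1 H
  atom 12: O, bond orders sum to 2 (valence 2) → 0 H
  atom 13: C, bond orders sum to 4 (valence 4) → 0 H
  atom 14: C, bond orders sum to 3 (valence 4) → 1 H
  atom 15: C, bond orders sum to 3 (valence 4) → 1 H
  atom 16: C, bond orders sum to 3 (valence 4) → 1 H
  atom 17: C, bond orders sum to 3 (valence 4) → 1 H
  atom 18: C, bond orders sum to 4 (valence 4) → 0 H
  atom 19: C, bond orders sum to 4 (valence 4) → 0 H
  atom 20: N, bond orders sum to 1 (valence 3) → 2 H
  atom 21: O, bond orders sum to 2 (valence 2) → 0 H
Totals → C:15, H:12, Cl:1, N:1, O:4.
In Hill order: C15H12ClNO4.

C15H12ClNO4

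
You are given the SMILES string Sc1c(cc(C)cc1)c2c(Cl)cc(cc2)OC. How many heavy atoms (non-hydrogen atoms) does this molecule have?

17

Every atom symbol written in the SMILES (organic subset) is one heavy atom; implicit H are not written.
Heavy atoms by element → C:14, Cl:1, O:1, S:1.
Total: 17.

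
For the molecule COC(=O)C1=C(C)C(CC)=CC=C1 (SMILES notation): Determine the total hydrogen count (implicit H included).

Walk through each heavy atom and fill implicit hydrogens from standard valence (C 4, N 3, O 2, S 2, halogen 1):
  atom 1: C, bond orders sum to 1 (valence 4) → 3 H
  atom 2: O, bond orders sum to 2 (valence 2) → 0 H
  atom 3: C, bond orders sum to 4 (valence 4) → 0 H
  atom 4: O, bond orders sum to 2 (valence 2) → 0 H
  atom 5: C, bond orders sum to 4 (valence 4) → 0 H
  atom 6: C, bond orders sum to 4 (valence 4) → 0 H
  atom 7: C, bond orders sum to 1 (valence 4) → 3 H
  atom 8: C, bond orders sum to 4 (valence 4) → 0 H
  atom 9: C, bond orders sum to 2 (valence 4) → 2 H
  atom 10: C, bond orders sum to 1 (valence 4) → 3 H
  atom 11: C, bond orders sum to 3 (valence 4) → 1 H
  atom 12: C, bond orders sum to 3 (valence 4) → 1 H
  atom 13: C, bond orders sum to 3 (valence 4) → 1 H
Total hydrogens: 14.

14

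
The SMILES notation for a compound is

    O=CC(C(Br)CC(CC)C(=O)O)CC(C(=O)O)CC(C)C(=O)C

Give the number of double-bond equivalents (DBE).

Molecular formula: C16H25BrO6.
DoU = (2C + 2 + N − H − X) / 2, where X is the halogen count and O/S are ignored.
    = (2·16 + 2 + 0 − 25 − 1) / 2 = 8 / 2 = 4.

4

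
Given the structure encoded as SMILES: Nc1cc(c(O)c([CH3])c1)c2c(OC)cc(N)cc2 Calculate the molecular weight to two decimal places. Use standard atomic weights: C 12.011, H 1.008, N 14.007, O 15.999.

244.29 g/mol

First, the molecular formula is C14H16N2O2 (counting implicit H from valence).
  C: 14 × 12.011 = 168.154
  H: 16 × 1.008 = 16.128
  N: 2 × 14.007 = 28.014
  O: 2 × 15.999 = 31.998
Sum: 14×12.011 + 16×1.008 + 2×14.007 + 2×15.999 = 244.294 → 244.29 g/mol.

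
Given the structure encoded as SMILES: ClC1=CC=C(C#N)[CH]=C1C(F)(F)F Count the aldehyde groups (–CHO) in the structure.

Scan the SMILES for the aldehyde motif — none present.
Groups that are present: 1 nitrile.

0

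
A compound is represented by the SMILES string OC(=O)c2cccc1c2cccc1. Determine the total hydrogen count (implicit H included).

Walk through each heavy atom and fill implicit hydrogens from standard valence (C 4, N 3, O 2, S 2, halogen 1); for lowercase aromatic atoms, an aromatic c carries 1 H when it has two neighbours and 0 H with three, and aromatic n carries 0 H:
  atom 1: O, bond orders sum to 1 (valence 2) → 1 H
  atom 2: C, bond orders sum to 4 (valence 4) → 0 H
  atom 3: O, bond orders sum to 2 (valence 2) → 0 H
  atom 4: aromatic c, 3 neighbours → 0 H
  atom 5: aromatic c, 2 neighbours → 1 H
  atom 6: aromatic c, 2 neighbours → 1 H
  atom 7: aromatic c, 2 neighbours → 1 H
  atom 8: aromatic c, 3 neighbours → 0 H
  atom 9: aromatic c, 3 neighbours → 0 H
  atom 10: aromatic c, 2 neighbours → 1 H
  atom 11: aromatic c, 2 neighbours → 1 H
  atom 12: aromatic c, 2 neighbours → 1 H
  atom 13: aromatic c, 2 neighbours → 1 H
Total hydrogens: 8.

8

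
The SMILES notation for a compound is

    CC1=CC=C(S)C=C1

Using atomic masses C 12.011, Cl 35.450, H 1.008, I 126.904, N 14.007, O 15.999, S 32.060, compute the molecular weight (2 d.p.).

First, the molecular formula is C7H8S (counting implicit H from valence).
  C: 7 × 12.011 = 84.077
  H: 8 × 1.008 = 8.064
  S: 1 × 32.060 = 32.060
Sum: 7×12.011 + 8×1.008 + 1×32.060 = 124.201 → 124.20 g/mol.

124.20 g/mol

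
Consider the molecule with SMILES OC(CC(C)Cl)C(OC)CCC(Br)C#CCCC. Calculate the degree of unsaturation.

2

Degree of unsaturation = (number of rings) + (number of π bonds).
Ring closures in the SMILES: 0.
π bonds: 1 triple bond (each 2 DoU) → 2 DoU from unsaturation.
Total DoU = 0 + 2 = 2.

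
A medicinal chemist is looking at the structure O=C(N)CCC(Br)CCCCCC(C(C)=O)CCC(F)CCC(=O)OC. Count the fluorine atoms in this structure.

1

Scan the SMILES for F atoms (remember two-letter symbols like Cl and Br are single atoms).
Fluorine count: 1.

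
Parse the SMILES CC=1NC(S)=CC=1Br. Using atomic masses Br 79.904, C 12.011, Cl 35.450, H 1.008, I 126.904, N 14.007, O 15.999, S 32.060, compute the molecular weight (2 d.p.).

First, the molecular formula is C5H6BrNS (counting implicit H from valence).
  Br: 1 × 79.904 = 79.904
  C: 5 × 12.011 = 60.055
  H: 6 × 1.008 = 6.048
  N: 1 × 14.007 = 14.007
  S: 1 × 32.060 = 32.060
Sum: 1×79.904 + 5×12.011 + 6×1.008 + 1×14.007 + 1×32.060 = 192.074 → 192.07 g/mol.

192.07 g/mol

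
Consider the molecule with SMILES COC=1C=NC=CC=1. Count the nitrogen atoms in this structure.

1

Scan the SMILES for N atoms (remember two-letter symbols like Cl and Br are single atoms).
Nitrogen count: 1.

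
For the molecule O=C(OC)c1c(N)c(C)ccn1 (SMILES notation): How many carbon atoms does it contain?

8

Count every carbon token in the SMILES (each C, including those in ring-closure positions and inside branches).
Carbon count: 8.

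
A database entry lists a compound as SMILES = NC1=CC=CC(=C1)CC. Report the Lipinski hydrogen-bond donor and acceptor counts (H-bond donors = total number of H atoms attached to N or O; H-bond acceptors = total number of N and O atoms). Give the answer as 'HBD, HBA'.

Donors: find every N or O and count the H atoms it carries.
  atom 1 (N): bond orders sum to 1 → 2 H
Lipinski HBD = 2.
Acceptors: N atoms = 1, O atoms = 0 → HBA = 1.

2, 1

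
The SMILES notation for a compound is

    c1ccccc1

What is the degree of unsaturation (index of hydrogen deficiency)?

4

Molecular formula: C6H6.
DoU = (2C + 2 + N − H − X) / 2, where X is the halogen count and O/S are ignored.
    = (2·6 + 2 + 0 − 6 − 0) / 2 = 8 / 2 = 4.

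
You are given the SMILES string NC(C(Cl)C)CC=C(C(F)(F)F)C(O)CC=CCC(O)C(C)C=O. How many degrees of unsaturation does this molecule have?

Molecular formula: C16H25ClF3NO3.
DoU = (2C + 2 + N − H − X) / 2, where X is the halogen count and O/S are ignored.
    = (2·16 + 2 + 1 − 25 − 4) / 2 = 6 / 2 = 3.

3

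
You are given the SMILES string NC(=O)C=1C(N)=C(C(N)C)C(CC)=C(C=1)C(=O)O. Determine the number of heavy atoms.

18

Every atom symbol written in the SMILES (organic subset) is one heavy atom; implicit H are not written.
Heavy atoms by element → C:12, N:3, O:3.
Total: 18.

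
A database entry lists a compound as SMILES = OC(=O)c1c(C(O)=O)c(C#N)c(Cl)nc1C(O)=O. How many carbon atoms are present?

9

Count every carbon token in the SMILES (each C, including those in ring-closure positions and inside branches).
Carbon count: 9.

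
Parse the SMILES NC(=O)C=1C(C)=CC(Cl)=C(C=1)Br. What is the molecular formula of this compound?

C8H7BrClNO

Walk through each heavy atom and fill implicit hydrogens from standard valence (C 4, N 3, O 2, S 2, halogen 1):
  atom 1: N, bond orders sum to 1 (valence 3) → 2 H
  atom 2: C, bond orders sum to 4 (valence 4) → 0 H
  atom 3: O, bond orders sum to 2 (valence 2) → 0 H
  atom 4: C, bond orders sum to 4 (valence 4) → 0 H
  atom 5: C, bond orders sum to 4 (valence 4) → 0 H
  atom 6: C, bond orders sum to 1 (valence 4) → 3 H
  atom 7: C, bond orders sum to 3 (valence 4) → 1 H
  atom 8: C, bond orders sum to 4 (valence 4) → 0 H
  atom 9: Cl (halogen, monovalent) → 0 H
  atom 10: C, bond orders sum to 4 (valence 4) → 0 H
  atom 11: C, bond orders sum to 3 (valence 4) → 1 H
  atom 12: Br (halogen, monovalent) → 0 H
Totals → C:8, H:7, Br:1, Cl:1, N:1, O:1.
In Hill order: C8H7BrClNO.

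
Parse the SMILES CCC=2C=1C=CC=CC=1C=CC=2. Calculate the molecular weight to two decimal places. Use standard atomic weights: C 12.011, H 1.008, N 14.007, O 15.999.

156.23 g/mol

First, the molecular formula is C12H12 (counting implicit H from valence).
  C: 12 × 12.011 = 144.132
  H: 12 × 1.008 = 12.096
Sum: 12×12.011 + 12×1.008 = 156.228 → 156.23 g/mol.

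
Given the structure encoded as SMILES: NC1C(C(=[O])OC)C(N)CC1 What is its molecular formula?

Walk through each heavy atom and fill implicit hydrogens from standard valence (C 4, N 3, O 2, S 2, halogen 1):
  atom 1: N, bond orders sum to 1 (valence 3) → 2 H
  atom 2: C, bond orders sum to 3 (valence 4) → 1 H
  atom 3: C, bond orders sum to 3 (valence 4) → 1 H
  atom 4: C, bond orders sum to 4 (valence 4) → 0 H
  atom 5: O with explicit H count 0
  atom 6: O, bond orders sum to 2 (valence 2) → 0 H
  atom 7: C, bond orders sum to 1 (valence 4) → 3 H
  atom 8: C, bond orders sum to 3 (valence 4) → 1 H
  atom 9: N, bond orders sum to 1 (valence 3) → 2 H
  atom 10: C, bond orders sum to 2 (valence 4) → 2 H
  atom 11: C, bond orders sum to 2 (valence 4) → 2 H
Totals → C:7, H:14, N:2, O:2.
In Hill order: C7H14N2O2.

C7H14N2O2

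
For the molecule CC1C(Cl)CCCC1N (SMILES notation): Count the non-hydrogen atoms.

9

Every atom symbol written in the SMILES (organic subset) is one heavy atom; implicit H are not written.
Heavy atoms by element → C:7, Cl:1, N:1.
Total: 9.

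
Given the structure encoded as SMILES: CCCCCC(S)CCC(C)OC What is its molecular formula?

Walk through each heavy atom and fill implicit hydrogens from standard valence (C 4, N 3, O 2, S 2, halogen 1):
  atom 1: C, bond orders sum to 1 (valence 4) → 3 H
  atom 2: C, bond orders sum to 2 (valence 4) → 2 H
  atom 3: C, bond orders sum to 2 (valence 4) → 2 H
  atom 4: C, bond orders sum to 2 (valence 4) → 2 H
  atom 5: C, bond orders sum to 2 (valence 4) → 2 H
  atom 6: C, bond orders sum to 3 (valence 4) → 1 H
  atom 7: S, bond orders sum to 1 (valence 2) → 1 H
  atom 8: C, bond orders sum to 2 (valence 4) → 2 H
  atom 9: C, bond orders sum to 2 (valence 4) → 2 H
  atom 10: C, bond orders sum to 3 (valence 4) → 1 H
  atom 11: C, bond orders sum to 1 (valence 4) → 3 H
  atom 12: O, bond orders sum to 2 (valence 2) → 0 H
  atom 13: C, bond orders sum to 1 (valence 4) → 3 H
Totals → C:11, H:24, O:1, S:1.
In Hill order: C11H24OS.

C11H24OS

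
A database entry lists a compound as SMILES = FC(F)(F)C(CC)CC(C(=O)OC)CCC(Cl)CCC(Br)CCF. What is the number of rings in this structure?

0

In SMILES, each pair of matching ring-closure digits denotes one ring-closing bond; the number of such bonds equals the number of independent rings.
Ring-closure bonds here: 0.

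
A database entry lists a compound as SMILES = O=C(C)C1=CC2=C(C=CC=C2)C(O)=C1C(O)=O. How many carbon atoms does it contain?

Count every carbon token in the SMILES (each C, including those in ring-closure positions and inside branches).
Carbon count: 13.

13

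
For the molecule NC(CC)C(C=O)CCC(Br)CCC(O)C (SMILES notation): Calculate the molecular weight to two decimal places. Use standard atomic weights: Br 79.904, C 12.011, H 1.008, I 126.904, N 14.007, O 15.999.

294.23 g/mol

First, the molecular formula is C12H24BrNO2 (counting implicit H from valence).
  Br: 1 × 79.904 = 79.904
  C: 12 × 12.011 = 144.132
  H: 24 × 1.008 = 24.192
  N: 1 × 14.007 = 14.007
  O: 2 × 15.999 = 31.998
Sum: 1×79.904 + 12×12.011 + 24×1.008 + 1×14.007 + 2×15.999 = 294.233 → 294.23 g/mol.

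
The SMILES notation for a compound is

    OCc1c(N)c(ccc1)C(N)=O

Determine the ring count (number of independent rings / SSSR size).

In SMILES, each pair of matching ring-closure digits denotes one ring-closing bond; the number of such bonds equals the number of independent rings.
Ring-closure bonds here: 1.

1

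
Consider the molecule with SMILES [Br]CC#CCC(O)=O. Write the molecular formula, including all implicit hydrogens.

Walk through each heavy atom and fill implicit hydrogens from standard valence (C 4, N 3, O 2, S 2, halogen 1):
  atom 1: Br with explicit H count 0
  atom 2: C, bond orders sum to 2 (valence 4) → 2 H
  atom 3: C, bond orders sum to 4 (valence 4) → 0 H
  atom 4: C, bond orders sum to 4 (valence 4) → 0 H
  atom 5: C, bond orders sum to 2 (valence 4) → 2 H
  atom 6: C, bond orders sum to 4 (valence 4) → 0 H
  atom 7: O, bond orders sum to 1 (valence 2) → 1 H
  atom 8: O, bond orders sum to 2 (valence 2) → 0 H
Totals → C:5, H:5, Br:1, O:2.

C5H5BrO2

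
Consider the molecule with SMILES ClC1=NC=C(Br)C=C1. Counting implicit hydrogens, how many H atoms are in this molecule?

Walk through each heavy atom and fill implicit hydrogens from standard valence (C 4, N 3, O 2, S 2, halogen 1):
  atom 1: Cl (halogen, monovalent) → 0 H
  atom 2: C, bond orders sum to 4 (valence 4) → 0 H
  atom 3: N, bond orders sum to 3 (valence 3) → 0 H
  atom 4: C, bond orders sum to 3 (valence 4) → 1 H
  atom 5: C, bond orders sum to 4 (valence 4) → 0 H
  atom 6: Br (halogen, monovalent) → 0 H
  atom 7: C, bond orders sum to 3 (valence 4) → 1 H
  atom 8: C, bond orders sum to 3 (valence 4) → 1 H
Total hydrogens: 3.

3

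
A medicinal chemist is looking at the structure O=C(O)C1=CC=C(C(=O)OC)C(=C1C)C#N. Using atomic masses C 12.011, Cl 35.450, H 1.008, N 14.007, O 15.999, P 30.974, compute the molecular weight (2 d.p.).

219.20 g/mol

First, the molecular formula is C11H9NO4 (counting implicit H from valence).
  C: 11 × 12.011 = 132.121
  H: 9 × 1.008 = 9.072
  N: 1 × 14.007 = 14.007
  O: 4 × 15.999 = 63.996
Sum: 11×12.011 + 9×1.008 + 1×14.007 + 4×15.999 = 219.196 → 219.20 g/mol.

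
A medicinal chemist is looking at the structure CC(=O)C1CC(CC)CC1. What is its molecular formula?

C9H16O

Walk through each heavy atom and fill implicit hydrogens from standard valence (C 4, N 3, O 2, S 2, halogen 1):
  atom 1: C, bond orders sum to 1 (valence 4) → 3 H
  atom 2: C, bond orders sum to 4 (valence 4) → 0 H
  atom 3: O, bond orders sum to 2 (valence 2) → 0 H
  atom 4: C, bond orders sum to 3 (valence 4) → 1 H
  atom 5: C, bond orders sum to 2 (valence 4) → 2 H
  atom 6: C, bond orders sum to 3 (valence 4) → 1 H
  atom 7: C, bond orders sum to 2 (valence 4) → 2 H
  atom 8: C, bond orders sum to 1 (valence 4) → 3 H
  atom 9: C, bond orders sum to 2 (valence 4) → 2 H
  atom 10: C, bond orders sum to 2 (valence 4) → 2 H
Totals → C:9, H:16, O:1.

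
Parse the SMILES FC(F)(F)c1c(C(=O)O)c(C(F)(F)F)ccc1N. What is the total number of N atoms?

Scan the SMILES for N atoms (remember two-letter symbols like Cl and Br are single atoms).
Nitrogen count: 1.

1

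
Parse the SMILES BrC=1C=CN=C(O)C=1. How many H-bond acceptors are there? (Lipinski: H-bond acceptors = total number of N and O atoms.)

2

N atoms: 1; O atoms: 1.
Lipinski HBA = 1 + 1 = 2.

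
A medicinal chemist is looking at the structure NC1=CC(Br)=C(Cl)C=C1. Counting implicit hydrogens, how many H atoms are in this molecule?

Walk through each heavy atom and fill implicit hydrogens from standard valence (C 4, N 3, O 2, S 2, halogen 1):
  atom 1: N, bond orders sum to 1 (valence 3) → 2 H
  atom 2: C, bond orders sum to 4 (valence 4) → 0 H
  atom 3: C, bond orders sum to 3 (valence 4) → 1 H
  atom 4: C, bond orders sum to 4 (valence 4) → 0 H
  atom 5: Br (halogen, monovalent) → 0 H
  atom 6: C, bond orders sum to 4 (valence 4) → 0 H
  atom 7: Cl (halogen, monovalent) → 0 H
  atom 8: C, bond orders sum to 3 (valence 4) → 1 H
  atom 9: C, bond orders sum to 3 (valence 4) → 1 H
Total hydrogens: 5.

5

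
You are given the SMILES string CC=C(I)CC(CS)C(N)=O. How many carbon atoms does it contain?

Count every carbon token in the SMILES (each C, including those in ring-closure positions and inside branches).
Carbon count: 7.

7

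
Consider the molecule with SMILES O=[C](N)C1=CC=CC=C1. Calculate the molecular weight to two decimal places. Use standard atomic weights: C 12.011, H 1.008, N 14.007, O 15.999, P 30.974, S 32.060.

First, the molecular formula is C7H7NO (counting implicit H from valence).
  C: 7 × 12.011 = 84.077
  H: 7 × 1.008 = 7.056
  N: 1 × 14.007 = 14.007
  O: 1 × 15.999 = 15.999
Sum: 7×12.011 + 7×1.008 + 1×14.007 + 1×15.999 = 121.139 → 121.14 g/mol.

121.14 g/mol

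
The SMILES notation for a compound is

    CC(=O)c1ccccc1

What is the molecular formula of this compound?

Walk through each heavy atom and fill implicit hydrogens from standard valence (C 4, N 3, O 2, S 2, halogen 1); for lowercase aromatic atoms, an aromatic c carries 1 H when it has two neighbours and 0 H with three, and aromatic n carries 0 H:
  atom 1: C, bond orders sum to 1 (valence 4) → 3 H
  atom 2: C, bond orders sum to 4 (valence 4) → 0 H
  atom 3: O, bond orders sum to 2 (valence 2) → 0 H
  atom 4: aromatic c, 3 neighbours → 0 H
  atom 5: aromatic c, 2 neighbours → 1 H
  atom 6: aromatic c, 2 neighbours → 1 H
  atom 7: aromatic c, 2 neighbours → 1 H
  atom 8: aromatic c, 2 neighbours → 1 H
  atom 9: aromatic c, 2 neighbours → 1 H
Totals → C:8, H:8, O:1.

C8H8O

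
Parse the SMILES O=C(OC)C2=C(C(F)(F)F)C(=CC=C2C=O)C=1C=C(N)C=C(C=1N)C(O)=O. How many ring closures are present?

2

In SMILES, each pair of matching ring-closure digits denotes one ring-closing bond; the number of such bonds equals the number of independent rings.
Ring-closure bonds here: 2.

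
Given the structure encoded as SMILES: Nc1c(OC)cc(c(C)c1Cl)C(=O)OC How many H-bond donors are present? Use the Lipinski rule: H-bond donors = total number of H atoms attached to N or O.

Donors: find every N or O and count the H atoms it carries.
  atom 1 (N): bond orders sum to 1 → 2 H
  atom 4 (O): bond orders sum to 2 → 0 H
  atom 13 (O): bond orders sum to 2 → 0 H
  atom 14 (O): bond orders sum to 2 → 0 H
Lipinski HBD = 2.

2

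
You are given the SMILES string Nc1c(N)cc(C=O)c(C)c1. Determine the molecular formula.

C8H10N2O

Walk through each heavy atom and fill implicit hydrogens from standard valence (C 4, N 3, O 2, S 2, halogen 1); for lowercase aromatic atoms, an aromatic c carries 1 H when it has two neighbours and 0 H with three, and aromatic n carries 0 H:
  atom 1: N, bond orders sum to 1 (valence 3) → 2 H
  atom 2: aromatic c, 3 neighbours → 0 H
  atom 3: aromatic c, 3 neighbours → 0 H
  atom 4: N, bond orders sum to 1 (valence 3) → 2 H
  atom 5: aromatic c, 2 neighbours → 1 H
  atom 6: aromatic c, 3 neighbours → 0 H
  atom 7: C, bond orders sum to 3 (valence 4) → 1 H
  atom 8: O, bond orders sum to 2 (valence 2) → 0 H
  atom 9: aromatic c, 3 neighbours → 0 H
  atom 10: C, bond orders sum to 1 (valence 4) → 3 H
  atom 11: aromatic c, 2 neighbours → 1 H
Totals → C:8, H:10, N:2, O:1.
In Hill order: C8H10N2O.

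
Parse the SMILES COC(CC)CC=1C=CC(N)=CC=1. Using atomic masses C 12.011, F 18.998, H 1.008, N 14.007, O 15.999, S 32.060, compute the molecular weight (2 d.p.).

First, the molecular formula is C11H17NO (counting implicit H from valence).
  C: 11 × 12.011 = 132.121
  H: 17 × 1.008 = 17.136
  N: 1 × 14.007 = 14.007
  O: 1 × 15.999 = 15.999
Sum: 11×12.011 + 17×1.008 + 1×14.007 + 1×15.999 = 179.263 → 179.26 g/mol.

179.26 g/mol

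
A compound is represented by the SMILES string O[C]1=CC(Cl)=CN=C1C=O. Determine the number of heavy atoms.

Every atom symbol written in the SMILES (organic subset) is one heavy atom; implicit H are not written.
Heavy atoms by element → C:6, Cl:1, N:1, O:2.
Total: 10.

10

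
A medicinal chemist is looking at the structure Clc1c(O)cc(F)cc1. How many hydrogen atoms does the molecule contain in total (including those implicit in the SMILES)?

Walk through each heavy atom and fill implicit hydrogens from standard valence (C 4, N 3, O 2, S 2, halogen 1); for lowercase aromatic atoms, an aromatic c carries 1 H when it has two neighbours and 0 H with three, and aromatic n carries 0 H:
  atom 1: Cl (halogen, monovalent) → 0 H
  atom 2: aromatic c, 3 neighbours → 0 H
  atom 3: aromatic c, 3 neighbours → 0 H
  atom 4: O, bond orders sum to 1 (valence 2) → 1 H
  atom 5: aromatic c, 2 neighbours → 1 H
  atom 6: aromatic c, 3 neighbours → 0 H
  atom 7: F (halogen, monovalent) → 0 H
  atom 8: aromatic c, 2 neighbours → 1 H
  atom 9: aromatic c, 2 neighbours → 1 H
Total hydrogens: 4.

4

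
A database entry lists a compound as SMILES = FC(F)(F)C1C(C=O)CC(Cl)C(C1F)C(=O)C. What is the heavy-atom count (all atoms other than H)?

17

Every atom symbol written in the SMILES (organic subset) is one heavy atom; implicit H are not written.
Heavy atoms by element → C:10, Cl:1, F:4, O:2.
Total: 17.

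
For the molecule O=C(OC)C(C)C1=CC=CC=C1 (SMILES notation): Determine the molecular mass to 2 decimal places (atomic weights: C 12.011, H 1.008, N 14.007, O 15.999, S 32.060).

164.20 g/mol

First, the molecular formula is C10H12O2 (counting implicit H from valence).
  C: 10 × 12.011 = 120.110
  H: 12 × 1.008 = 12.096
  O: 2 × 15.999 = 31.998
Sum: 10×12.011 + 12×1.008 + 2×15.999 = 164.204 → 164.20 g/mol.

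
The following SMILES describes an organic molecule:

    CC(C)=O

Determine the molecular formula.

C3H6O

Walk through each heavy atom and fill implicit hydrogens from standard valence (C 4, N 3, O 2, S 2, halogen 1):
  atom 1: C, bond orders sum to 1 (valence 4) → 3 H
  atom 2: C, bond orders sum to 4 (valence 4) → 0 H
  atom 3: C, bond orders sum to 1 (valence 4) → 3 H
  atom 4: O, bond orders sum to 2 (valence 2) → 0 H
Totals → C:3, H:6, O:1.
In Hill order: C3H6O.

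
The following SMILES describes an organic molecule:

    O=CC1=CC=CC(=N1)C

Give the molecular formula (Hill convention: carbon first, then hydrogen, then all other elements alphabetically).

C7H7NO

Walk through each heavy atom and fill implicit hydrogens from standard valence (C 4, N 3, O 2, S 2, halogen 1):
  atom 1: O, bond orders sum to 2 (valence 2) → 0 H
  atom 2: C, bond orders sum to 3 (valence 4) → 1 H
  atom 3: C, bond orders sum to 4 (valence 4) → 0 H
  atom 4: C, bond orders sum to 3 (valence 4) → 1 H
  atom 5: C, bond orders sum to 3 (valence 4) → 1 H
  atom 6: C, bond orders sum to 3 (valence 4) → 1 H
  atom 7: C, bond orders sum to 4 (valence 4) → 0 H
  atom 8: N, bond orders sum to 3 (valence 3) → 0 H
  atom 9: C, bond orders sum to 1 (valence 4) → 3 H
Totals → C:7, H:7, N:1, O:1.
In Hill order: C7H7NO.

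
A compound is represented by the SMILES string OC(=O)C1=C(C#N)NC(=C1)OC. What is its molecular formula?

Walk through each heavy atom and fill implicit hydrogens from standard valence (C 4, N 3, O 2, S 2, halogen 1):
  atom 1: O, bond orders sum to 1 (valence 2) → 1 H
  atom 2: C, bond orders sum to 4 (valence 4) → 0 H
  atom 3: O, bond orders sum to 2 (valence 2) → 0 H
  atom 4: C, bond orders sum to 4 (valence 4) → 0 H
  atom 5: C, bond orders sum to 4 (valence 4) → 0 H
  atom 6: C, bond orders sum to 4 (valence 4) → 0 H
  atom 7: N, bond orders sum to 3 (valence 3) → 0 H
  atom 8: N, bond orders sum to 2 (valence 3) → 1 H
  atom 9: C, bond orders sum to 4 (valence 4) → 0 H
  atom 10: C, bond orders sum to 3 (valence 4) → 1 H
  atom 11: O, bond orders sum to 2 (valence 2) → 0 H
  atom 12: C, bond orders sum to 1 (valence 4) → 3 H
Totals → C:7, H:6, N:2, O:3.

C7H6N2O3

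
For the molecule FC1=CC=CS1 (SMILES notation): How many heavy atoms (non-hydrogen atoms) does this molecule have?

Every atom symbol written in the SMILES (organic subset) is one heavy atom; implicit H are not written.
Heavy atoms by element → C:4, F:1, S:1.
Total: 6.

6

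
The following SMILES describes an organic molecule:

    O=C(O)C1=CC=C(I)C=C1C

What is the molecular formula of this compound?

Walk through each heavy atom and fill implicit hydrogens from standard valence (C 4, N 3, O 2, S 2, halogen 1):
  atom 1: O, bond orders sum to 2 (valence 2) → 0 H
  atom 2: C, bond orders sum to 4 (valence 4) → 0 H
  atom 3: O, bond orders sum to 1 (valence 2) → 1 H
  atom 4: C, bond orders sum to 4 (valence 4) → 0 H
  atom 5: C, bond orders sum to 3 (valence 4) → 1 H
  atom 6: C, bond orders sum to 3 (valence 4) → 1 H
  atom 7: C, bond orders sum to 4 (valence 4) → 0 H
  atom 8: I (halogen, monovalent) → 0 H
  atom 9: C, bond orders sum to 3 (valence 4) → 1 H
  atom 10: C, bond orders sum to 4 (valence 4) → 0 H
  atom 11: C, bond orders sum to 1 (valence 4) → 3 H
Totals → C:8, H:7, I:1, O:2.
In Hill order: C8H7IO2.

C8H7IO2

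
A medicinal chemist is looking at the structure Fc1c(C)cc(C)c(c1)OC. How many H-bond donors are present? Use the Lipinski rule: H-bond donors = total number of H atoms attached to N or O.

0

Donors: find every N or O and count the H atoms it carries.
  atom 10 (O): bond orders sum to 2 → 0 H
Lipinski HBD = 0.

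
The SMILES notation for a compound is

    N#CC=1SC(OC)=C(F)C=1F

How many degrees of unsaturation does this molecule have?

Degree of unsaturation = (number of rings) + (number of π bonds).
Ring closures in the SMILES: 1.
π bonds: 2 double bonds (each 1 DoU), 1 triple bond (each 2 DoU) → 4 DoU from unsaturation.
Total DoU = 1 + 4 = 5.

5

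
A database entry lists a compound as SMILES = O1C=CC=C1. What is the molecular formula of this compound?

Walk through each heavy atom and fill implicit hydrogens from standard valence (C 4, N 3, O 2, S 2, halogen 1):
  atom 1: O, bond orders sum to 2 (valence 2) → 0 H
  atom 2: C, bond orders sum to 3 (valence 4) → 1 H
  atom 3: C, bond orders sum to 3 (valence 4) → 1 H
  atom 4: C, bond orders sum to 3 (valence 4) → 1 H
  atom 5: C, bond orders sum to 3 (valence 4) → 1 H
Totals → C:4, H:4, O:1.
In Hill order: C4H4O.

C4H4O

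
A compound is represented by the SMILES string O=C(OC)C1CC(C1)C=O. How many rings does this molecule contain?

In SMILES, each pair of matching ring-closure digits denotes one ring-closing bond; the number of such bonds equals the number of independent rings.
Ring-closure bonds here: 1.

1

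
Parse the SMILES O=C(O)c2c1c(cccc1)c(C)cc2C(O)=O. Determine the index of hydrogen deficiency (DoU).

9

Molecular formula: C13H10O4.
DoU = (2C + 2 + N − H − X) / 2, where X is the halogen count and O/S are ignored.
    = (2·13 + 2 + 0 − 10 − 0) / 2 = 18 / 2 = 9.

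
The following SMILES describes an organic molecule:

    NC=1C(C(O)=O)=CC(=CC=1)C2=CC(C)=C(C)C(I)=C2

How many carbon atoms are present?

15

Count every carbon token in the SMILES (each C, including those in ring-closure positions and inside branches).
Carbon count: 15.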